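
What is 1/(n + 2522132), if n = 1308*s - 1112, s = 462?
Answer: 1/3125316 ≈ 3.1997e-7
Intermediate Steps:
n = 603184 (n = 1308*462 - 1112 = 604296 - 1112 = 603184)
1/(n + 2522132) = 1/(603184 + 2522132) = 1/3125316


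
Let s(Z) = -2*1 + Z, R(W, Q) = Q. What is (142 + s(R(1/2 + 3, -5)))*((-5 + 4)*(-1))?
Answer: 135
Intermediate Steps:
s(Z) = -2 + Z
(142 + s(R(1/2 + 3, -5)))*((-5 + 4)*(-1)) = (142 + (-2 - 5))*((-5 + 4)*(-1)) = (142 - 7)*(-1*(-1)) = 135*1 = 135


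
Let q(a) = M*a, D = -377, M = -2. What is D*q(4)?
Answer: 3016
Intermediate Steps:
q(a) = -2*a
D*q(4) = -(-754)*4 = -377*(-8) = 3016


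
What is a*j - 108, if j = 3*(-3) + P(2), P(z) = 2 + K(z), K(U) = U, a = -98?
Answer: 382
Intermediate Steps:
P(z) = 2 + z
j = -5 (j = 3*(-3) + (2 + 2) = -9 + 4 = -5)
a*j - 108 = -98*(-5) - 108 = 490 - 108 = 382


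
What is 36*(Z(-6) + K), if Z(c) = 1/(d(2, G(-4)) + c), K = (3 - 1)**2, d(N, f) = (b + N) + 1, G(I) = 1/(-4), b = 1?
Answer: 126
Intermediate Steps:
G(I) = -1/4
d(N, f) = 2 + N (d(N, f) = (1 + N) + 1 = 2 + N)
K = 4 (K = 2**2 = 4)
Z(c) = 1/(4 + c) (Z(c) = 1/((2 + 2) + c) = 1/(4 + c))
36*(Z(-6) + K) = 36*(1/(4 - 6) + 4) = 36*(1/(-2) + 4) = 36*(-1/2 + 4) = 36*(7/2) = 126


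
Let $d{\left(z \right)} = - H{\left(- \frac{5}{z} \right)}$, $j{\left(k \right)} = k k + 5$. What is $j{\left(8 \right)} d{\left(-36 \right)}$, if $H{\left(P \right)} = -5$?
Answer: $345$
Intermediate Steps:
$j{\left(k \right)} = 5 + k^{2}$ ($j{\left(k \right)} = k^{2} + 5 = 5 + k^{2}$)
$d{\left(z \right)} = 5$ ($d{\left(z \right)} = \left(-1\right) \left(-5\right) = 5$)
$j{\left(8 \right)} d{\left(-36 \right)} = \left(5 + 8^{2}\right) 5 = \left(5 + 64\right) 5 = 69 \cdot 5 = 345$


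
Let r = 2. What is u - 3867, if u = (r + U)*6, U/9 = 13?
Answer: -3153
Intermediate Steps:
U = 117 (U = 9*13 = 117)
u = 714 (u = (2 + 117)*6 = 119*6 = 714)
u - 3867 = 714 - 3867 = -3153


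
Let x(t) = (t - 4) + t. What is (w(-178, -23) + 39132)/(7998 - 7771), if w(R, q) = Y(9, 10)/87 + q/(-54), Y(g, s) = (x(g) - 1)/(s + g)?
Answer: 1164346435/6754158 ≈ 172.39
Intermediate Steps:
x(t) = -4 + 2*t (x(t) = (-4 + t) + t = -4 + 2*t)
Y(g, s) = (-5 + 2*g)/(g + s) (Y(g, s) = ((-4 + 2*g) - 1)/(s + g) = (-5 + 2*g)/(g + s))
w(R, q) = 13/1653 - q/54 (w(R, q) = ((-5 + 2*9)/(9 + 10))/87 + q/(-54) = ((-5 + 18)/19)*(1/87) + q*(-1/54) = ((1/19)*13)*(1/87) - q/54 = (13/19)*(1/87) - q/54 = 13/1653 - q/54)
(w(-178, -23) + 39132)/(7998 - 7771) = ((13/1653 - 1/54*(-23)) + 39132)/(7998 - 7771) = ((13/1653 + 23/54) + 39132)/227 = (12907/29754 + 39132)*(1/227) = (1164346435/29754)*(1/227) = 1164346435/6754158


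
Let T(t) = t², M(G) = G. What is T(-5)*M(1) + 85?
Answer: 110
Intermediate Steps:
T(-5)*M(1) + 85 = (-5)²*1 + 85 = 25*1 + 85 = 25 + 85 = 110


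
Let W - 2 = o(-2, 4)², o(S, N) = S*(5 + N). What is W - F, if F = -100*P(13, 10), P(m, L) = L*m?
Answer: 13326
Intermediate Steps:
F = -13000 (F = -1000*13 = -100*130 = -13000)
W = 326 (W = 2 + (-2*(5 + 4))² = 2 + (-2*9)² = 2 + (-18)² = 2 + 324 = 326)
W - F = 326 - 1*(-13000) = 326 + 13000 = 13326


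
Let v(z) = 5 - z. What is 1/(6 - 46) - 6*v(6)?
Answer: 239/40 ≈ 5.9750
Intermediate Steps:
1/(6 - 46) - 6*v(6) = 1/(6 - 46) - 6*(5 - 1*6) = 1/(-40) - 6*(5 - 6) = -1/40 - 6*(-1) = -1/40 + 6 = 239/40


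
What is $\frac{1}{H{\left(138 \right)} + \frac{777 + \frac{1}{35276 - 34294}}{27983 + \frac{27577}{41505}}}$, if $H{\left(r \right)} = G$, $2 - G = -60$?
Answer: $\frac{1140555676144}{70746120858503} \approx 0.016122$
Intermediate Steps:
$G = 62$ ($G = 2 - -60 = 2 + 60 = 62$)
$H{\left(r \right)} = 62$
$\frac{1}{H{\left(138 \right)} + \frac{777 + \frac{1}{35276 - 34294}}{27983 + \frac{27577}{41505}}} = \frac{1}{62 + \frac{777 + \frac{1}{35276 - 34294}}{27983 + \frac{27577}{41505}}} = \frac{1}{62 + \frac{777 + \frac{1}{982}}{27983 + 27577 \cdot \frac{1}{41505}}} = \frac{1}{62 + \frac{777 + \frac{1}{982}}{27983 + \frac{27577}{41505}}} = \frac{1}{62 + \frac{763015}{982 \cdot \frac{1161461992}{41505}}} = \frac{1}{62 + \frac{763015}{982} \cdot \frac{41505}{1161461992}} = \frac{1}{62 + \frac{31668937575}{1140555676144}} = \frac{1}{\frac{70746120858503}{1140555676144}} = \frac{1140555676144}{70746120858503}$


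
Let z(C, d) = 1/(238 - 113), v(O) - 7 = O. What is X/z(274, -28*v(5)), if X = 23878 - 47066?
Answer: -2898500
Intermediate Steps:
v(O) = 7 + O
z(C, d) = 1/125
X = -23188
X/z(274, -28*v(5)) = -23188/1/125 = -23188*125 = -2898500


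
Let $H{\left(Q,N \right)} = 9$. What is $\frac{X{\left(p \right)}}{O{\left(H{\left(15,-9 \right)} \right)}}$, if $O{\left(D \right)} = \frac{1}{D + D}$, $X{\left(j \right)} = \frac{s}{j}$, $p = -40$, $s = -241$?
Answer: $\frac{2169}{20} \approx 108.45$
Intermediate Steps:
$X{\left(j \right)} = - \frac{241}{j}$
$O{\left(D \right)} = \frac{1}{2 D}$
$\frac{X{\left(p \right)}}{O{\left(H{\left(15,-9 \right)} \right)}} = \frac{\left(-241\right) \frac{1}{-40}}{\frac{1}{2} \cdot \frac{1}{9}} = \frac{\left(-241\right) \left(- \frac{1}{40}\right)}{\frac{1}{2} \cdot \frac{1}{9}} = \frac{241 \frac{1}{\frac{1}{18}}}{40} = \frac{241}{40} \cdot 18 = \frac{2169}{20}$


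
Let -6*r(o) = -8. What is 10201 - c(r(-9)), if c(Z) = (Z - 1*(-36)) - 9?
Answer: 30518/3 ≈ 10173.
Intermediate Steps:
r(o) = 4/3 (r(o) = -⅙*(-8) = 4/3)
c(Z) = 27 + Z (c(Z) = (Z + 36) - 9 = (36 + Z) - 9 = 27 + Z)
10201 - c(r(-9)) = 10201 - (27 + 4/3) = 10201 - 1*85/3 = 10201 - 85/3 = 30518/3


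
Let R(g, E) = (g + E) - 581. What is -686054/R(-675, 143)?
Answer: 686054/1113 ≈ 616.40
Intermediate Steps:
R(g, E) = -581 + E + g (R(g, E) = (E + g) - 581 = -581 + E + g)
-686054/R(-675, 143) = -686054/(-581 + 143 - 675) = -686054/(-1113) = -686054*(-1/1113) = 686054/1113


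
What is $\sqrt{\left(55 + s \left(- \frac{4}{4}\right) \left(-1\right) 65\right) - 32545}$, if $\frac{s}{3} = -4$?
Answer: $i \sqrt{33270} \approx 182.4 i$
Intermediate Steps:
$s = -12$ ($s = 3 \left(-4\right) = -12$)
$\sqrt{\left(55 + s \left(- \frac{4}{4}\right) \left(-1\right) 65\right) - 32545} = \sqrt{\left(55 + - 12 \left(- \frac{4}{4}\right) \left(-1\right) 65\right) - 32545} = \sqrt{\left(55 + - 12 \left(\left(-4\right) \frac{1}{4}\right) \left(-1\right) 65\right) - 32545} = \sqrt{\left(55 + \left(-12\right) \left(-1\right) \left(-1\right) 65\right) - 32545} = \sqrt{\left(55 + 12 \left(-1\right) 65\right) - 32545} = \sqrt{\left(55 - 780\right) - 32545} = \sqrt{-725 - 32545} = \sqrt{-33270} = i \sqrt{33270}$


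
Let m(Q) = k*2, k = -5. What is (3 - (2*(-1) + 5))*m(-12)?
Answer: 0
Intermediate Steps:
m(Q) = -10 (m(Q) = -5*2 = -10)
(3 - (2*(-1) + 5))*m(-12) = (3 - (2*(-1) + 5))*(-10) = (3 - (-2 + 5))*(-10) = (3 - 1*3)*(-10) = (3 - 3)*(-10) = 0*(-10) = 0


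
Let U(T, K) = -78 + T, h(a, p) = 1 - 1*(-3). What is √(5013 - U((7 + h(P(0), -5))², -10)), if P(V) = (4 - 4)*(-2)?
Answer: √4970 ≈ 70.498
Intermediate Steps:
P(V) = 0 (P(V) = 0*(-2) = 0)
h(a, p) = 4 (h(a, p) = 1 + 3 = 4)
√(5013 - U((7 + h(P(0), -5))², -10)) = √(5013 - (-78 + (7 + 4)²)) = √(5013 - (-78 + 11²)) = √(5013 - (-78 + 121)) = √(5013 - 1*43) = √(5013 - 43) = √4970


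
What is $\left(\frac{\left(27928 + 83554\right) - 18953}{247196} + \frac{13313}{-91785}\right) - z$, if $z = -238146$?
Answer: $\frac{186319737093913}{782375340} \approx 2.3815 \cdot 10^{5}$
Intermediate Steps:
$\left(\frac{\left(27928 + 83554\right) - 18953}{247196} + \frac{13313}{-91785}\right) - z = \left(\frac{\left(27928 + 83554\right) - 18953}{247196} + \frac{13313}{-91785}\right) - -238146 = \left(\left(111482 - 18953\right) \frac{1}{247196} + 13313 \left(- \frac{1}{91785}\right)\right) + 238146 = \left(92529 \cdot \frac{1}{247196} - \frac{13313}{91785}\right) + 238146 = \left(\frac{92529}{247196} - \frac{13313}{91785}\right) + 238146 = \frac{179374273}{782375340} + 238146 = \frac{186319737093913}{782375340}$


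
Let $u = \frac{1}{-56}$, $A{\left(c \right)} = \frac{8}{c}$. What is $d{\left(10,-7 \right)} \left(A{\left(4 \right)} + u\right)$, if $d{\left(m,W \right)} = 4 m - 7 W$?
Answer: $\frac{9879}{56} \approx 176.41$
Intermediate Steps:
$u = - \frac{1}{56} \approx -0.017857$
$d{\left(m,W \right)} = - 7 W + 4 m$
$d{\left(10,-7 \right)} \left(A{\left(4 \right)} + u\right) = \left(\left(-7\right) \left(-7\right) + 4 \cdot 10\right) \left(\frac{8}{4} - \frac{1}{56}\right) = \left(49 + 40\right) \left(8 \cdot \frac{1}{4} - \frac{1}{56}\right) = 89 \left(2 - \frac{1}{56}\right) = 89 \cdot \frac{111}{56} = \frac{9879}{56}$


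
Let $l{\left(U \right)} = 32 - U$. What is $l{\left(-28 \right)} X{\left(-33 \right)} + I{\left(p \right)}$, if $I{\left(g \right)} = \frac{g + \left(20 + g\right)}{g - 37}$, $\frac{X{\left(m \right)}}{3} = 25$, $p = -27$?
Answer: $\frac{144017}{32} \approx 4500.5$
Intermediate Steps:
$X{\left(m \right)} = 75$ ($X{\left(m \right)} = 3 \cdot 25 = 75$)
$I{\left(g \right)} = \frac{20 + 2 g}{-37 + g}$
$l{\left(-28 \right)} X{\left(-33 \right)} + I{\left(p \right)} = \left(32 - -28\right) 75 + \frac{2 \left(10 - 27\right)}{-37 - 27} = \left(32 + 28\right) 75 + 2 \frac{1}{-64} \left(-17\right) = 60 \cdot 75 + 2 \left(- \frac{1}{64}\right) \left(-17\right) = 4500 + \frac{17}{32} = \frac{144017}{32}$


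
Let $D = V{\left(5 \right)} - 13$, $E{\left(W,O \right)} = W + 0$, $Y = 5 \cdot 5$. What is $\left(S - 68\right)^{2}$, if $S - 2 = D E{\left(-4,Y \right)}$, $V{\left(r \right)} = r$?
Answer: $1156$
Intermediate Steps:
$Y = 25$
$E{\left(W,O \right)} = W$
$D = -8$ ($D = 5 - 13 = -8$)
$S = 34$ ($S = 2 - -32 = 2 + 32 = 34$)
$\left(S - 68\right)^{2} = \left(34 - 68\right)^{2} = \left(-34\right)^{2} = 1156$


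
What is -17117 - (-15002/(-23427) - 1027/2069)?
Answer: -829675894780/48470463 ≈ -17117.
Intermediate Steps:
-17117 - (-15002/(-23427) - 1027/2069) = -17117 - (-15002*(-1/23427) - 1027*1/2069) = -17117 - (15002/23427 - 1027/2069) = -17117 - 1*6979609/48470463 = -17117 - 6979609/48470463 = -829675894780/48470463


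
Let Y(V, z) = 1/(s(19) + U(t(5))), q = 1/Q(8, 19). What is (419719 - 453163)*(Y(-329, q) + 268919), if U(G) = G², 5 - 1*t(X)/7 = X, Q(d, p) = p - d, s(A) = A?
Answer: -170880847128/19 ≈ -8.9937e+9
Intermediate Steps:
t(X) = 35 - 7*X
q = 1/11 (q = 1/(19 - 1*8) = 1/(19 - 8) = 1/11 ≈ 0.090909)
Y(V, z) = 1/19 (Y(V, z) = 1/(19 + (35 - 7*5)²) = 1/(19 + (35 - 35)²) = 1/(19 + 0²) = 1/(19 + 0) = 1/19)
(419719 - 453163)*(Y(-329, q) + 268919) = (419719 - 453163)*(1/19 + 268919) = -33444*5109462/19 = -170880847128/19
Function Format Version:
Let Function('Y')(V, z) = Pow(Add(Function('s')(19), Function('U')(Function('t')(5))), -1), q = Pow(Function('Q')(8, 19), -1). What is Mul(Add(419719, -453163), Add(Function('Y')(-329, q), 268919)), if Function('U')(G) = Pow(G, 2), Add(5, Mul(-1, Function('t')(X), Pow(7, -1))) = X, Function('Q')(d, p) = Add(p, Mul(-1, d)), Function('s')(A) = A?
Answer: Rational(-170880847128, 19) ≈ -8.9937e+9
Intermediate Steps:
Function('t')(X) = Add(35, Mul(-7, X))
q = Rational(1, 11) (q = Pow(Add(19, Mul(-1, 8)), -1) = Pow(Add(19, -8), -1) = Pow(11, -1) = Rational(1, 11) ≈ 0.090909)
Function('Y')(V, z) = Rational(1, 19) (Function('Y')(V, z) = Pow(Add(19, Pow(Add(35, Mul(-7, 5)), 2)), -1) = Pow(Add(19, Pow(Add(35, -35), 2)), -1) = Pow(Add(19, Pow(0, 2)), -1) = Pow(Add(19, 0), -1) = Pow(19, -1) = Rational(1, 19))
Mul(Add(419719, -453163), Add(Function('Y')(-329, q), 268919)) = Mul(Add(419719, -453163), Add(Rational(1, 19), 268919)) = Mul(-33444, Rational(5109462, 19)) = Rational(-170880847128, 19)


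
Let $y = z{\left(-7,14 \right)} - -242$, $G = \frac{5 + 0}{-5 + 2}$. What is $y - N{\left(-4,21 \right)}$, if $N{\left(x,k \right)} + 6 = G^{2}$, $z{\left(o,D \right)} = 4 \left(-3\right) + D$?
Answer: $\frac{2225}{9} \approx 247.22$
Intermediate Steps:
$G = - \frac{5}{3}$ ($G = \frac{5}{-3} = 5 \left(- \frac{1}{3}\right) = - \frac{5}{3} \approx -1.6667$)
$z{\left(o,D \right)} = -12 + D$
$N{\left(x,k \right)} = - \frac{29}{9}$ ($N{\left(x,k \right)} = -6 + \left(- \frac{5}{3}\right)^{2} = -6 + \frac{25}{9} = - \frac{29}{9}$)
$y = 244$ ($y = \left(-12 + 14\right) - -242 = 2 + 242 = 244$)
$y - N{\left(-4,21 \right)} = 244 - - \frac{29}{9} = 244 + \frac{29}{9} = \frac{2225}{9}$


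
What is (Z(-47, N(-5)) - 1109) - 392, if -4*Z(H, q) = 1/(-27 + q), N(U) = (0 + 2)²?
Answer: -138091/92 ≈ -1501.0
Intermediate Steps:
N(U) = 4 (N(U) = 2² = 4)
Z(H, q) = -1/(4*(-27 + q))
(Z(-47, N(-5)) - 1109) - 392 = (-1/(-108 + 4*4) - 1109) - 392 = (-1/(-108 + 16) - 1109) - 392 = (-1/(-92) - 1109) - 392 = (-1*(-1/92) - 1109) - 392 = (1/92 - 1109) - 392 = -102027/92 - 392 = -138091/92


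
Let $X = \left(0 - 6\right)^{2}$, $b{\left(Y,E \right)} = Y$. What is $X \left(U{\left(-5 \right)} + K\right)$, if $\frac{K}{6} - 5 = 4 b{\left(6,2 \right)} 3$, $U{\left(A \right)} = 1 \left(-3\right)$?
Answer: $16524$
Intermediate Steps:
$U{\left(A \right)} = -3$
$X = 36$ ($X = \left(-6\right)^{2} = 36$)
$K = 462$ ($K = 30 + 6 \cdot 4 \cdot 6 \cdot 3 = 30 + 6 \cdot 24 \cdot 3 = 30 + 6 \cdot 72 = 30 + 432 = 462$)
$X \left(U{\left(-5 \right)} + K\right) = 36 \left(-3 + 462\right) = 36 \cdot 459 = 16524$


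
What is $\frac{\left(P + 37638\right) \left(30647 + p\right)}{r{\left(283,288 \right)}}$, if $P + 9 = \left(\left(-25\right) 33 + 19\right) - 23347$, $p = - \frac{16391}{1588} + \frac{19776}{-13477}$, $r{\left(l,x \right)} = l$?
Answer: $\frac{2208846878597313}{1514154427} \approx 1.4588 \cdot 10^{6}$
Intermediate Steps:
$p = - \frac{252305795}{21401476}$ ($p = \left(-16391\right) \frac{1}{1588} + 19776 \left(- \frac{1}{13477}\right) = - \frac{16391}{1588} - \frac{19776}{13477} = - \frac{252305795}{21401476} \approx -11.789$)
$P = -24162$ ($P = -9 + \left(\left(\left(-25\right) 33 + 19\right) - 23347\right) = -9 + \left(\left(-825 + 19\right) - 23347\right) = -9 - 24153 = -24162$)
$\frac{\left(P + 37638\right) \left(30647 + p\right)}{r{\left(283,288 \right)}} = \frac{\left(-24162 + 37638\right) \left(30647 - \frac{252305795}{21401476}\right)}{283} = 13476 \cdot \frac{655638729177}{21401476} \cdot \frac{1}{283} = \frac{2208846878597313}{5350369} \cdot \frac{1}{283} = \frac{2208846878597313}{1514154427}$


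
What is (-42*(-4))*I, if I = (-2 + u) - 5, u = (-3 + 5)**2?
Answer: -504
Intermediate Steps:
u = 4 (u = 2**2 = 4)
I = -3 (I = (-2 + 4) - 5 = 2 - 5 = -3)
(-42*(-4))*I = -42*(-4)*(-3) = 168*(-3) = -504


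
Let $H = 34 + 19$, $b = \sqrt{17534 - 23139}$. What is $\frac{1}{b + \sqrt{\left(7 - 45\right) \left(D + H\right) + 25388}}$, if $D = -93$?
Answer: $\frac{1}{62 \sqrt{7} + i \sqrt{5605}} \approx 0.0050453 - 0.0023027 i$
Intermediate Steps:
$b = i \sqrt{5605}$ ($b = \sqrt{-5605} = i \sqrt{5605} \approx 74.867 i$)
$H = 53$
$\frac{1}{b + \sqrt{\left(7 - 45\right) \left(D + H\right) + 25388}} = \frac{1}{i \sqrt{5605} + \sqrt{\left(7 - 45\right) \left(-93 + 53\right) + 25388}} = \frac{1}{i \sqrt{5605} + \sqrt{\left(7 - 45\right) \left(-40\right) + 25388}} = \frac{1}{i \sqrt{5605} + \sqrt{\left(-38\right) \left(-40\right) + 25388}} = \frac{1}{i \sqrt{5605} + \sqrt{1520 + 25388}} = \frac{1}{i \sqrt{5605} + \sqrt{26908}} = \frac{1}{i \sqrt{5605} + 62 \sqrt{7}} = \frac{1}{62 \sqrt{7} + i \sqrt{5605}}$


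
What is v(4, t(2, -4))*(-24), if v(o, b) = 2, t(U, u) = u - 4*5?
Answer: -48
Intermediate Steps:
t(U, u) = -20 + u (t(U, u) = u - 20 = -20 + u)
v(4, t(2, -4))*(-24) = 2*(-24) = -48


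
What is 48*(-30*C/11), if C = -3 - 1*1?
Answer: 5760/11 ≈ 523.64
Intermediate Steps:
C = -4 (C = -3 - 1 = -4)
48*(-30*C/11) = 48*(-(-120)/11) = 48*(-30*(-4/11)) = 48*(120/11) = 5760/11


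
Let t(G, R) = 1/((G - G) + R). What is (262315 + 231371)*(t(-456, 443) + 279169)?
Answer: 61055069825448/443 ≈ 1.3782e+11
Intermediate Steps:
t(G, R) = 1/R (t(G, R) = 1/(0 + R) = 1/R)
(262315 + 231371)*(t(-456, 443) + 279169) = (262315 + 231371)*(1/443 + 279169) = 493686*(1/443 + 279169) = 493686*(123671868/443) = 61055069825448/443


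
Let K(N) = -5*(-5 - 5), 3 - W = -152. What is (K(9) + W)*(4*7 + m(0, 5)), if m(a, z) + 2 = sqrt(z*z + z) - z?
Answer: 4305 + 205*sqrt(30) ≈ 5427.8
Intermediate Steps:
W = 155 (W = 3 - 1*(-152) = 3 + 152 = 155)
K(N) = 50 (K(N) = -5*(-10) = 50)
m(a, z) = -2 + sqrt(z + z**2) - z (m(a, z) = -2 + (sqrt(z*z + z) - z) = -2 + (sqrt(z**2 + z) - z) = -2 + (sqrt(z + z**2) - z) = -2 + sqrt(z + z**2) - z)
(K(9) + W)*(4*7 + m(0, 5)) = (50 + 155)*(4*7 + (-2 + sqrt(5*(1 + 5)) - 1*5)) = 205*(28 + (-2 + sqrt(5*6) - 5)) = 205*(28 + (-2 + sqrt(30) - 5)) = 205*(28 + (-7 + sqrt(30))) = 205*(21 + sqrt(30)) = 4305 + 205*sqrt(30)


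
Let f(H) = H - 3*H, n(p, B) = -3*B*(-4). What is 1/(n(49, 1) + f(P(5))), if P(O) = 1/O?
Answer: 5/58 ≈ 0.086207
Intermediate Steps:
n(p, B) = 12*B
f(H) = -2*H
1/(n(49, 1) + f(P(5))) = 1/(12*1 - 2/5) = 1/(12 - 2*1/5) = 1/(12 - 2/5) = 1/(58/5) = 5/58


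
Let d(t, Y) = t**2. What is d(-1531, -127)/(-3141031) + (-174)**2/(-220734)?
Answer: -34027207885/38518463153 ≈ -0.88340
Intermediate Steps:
d(-1531, -127)/(-3141031) + (-174)**2/(-220734) = (-1531)**2/(-3141031) + (-174)**2/(-220734) = 2343961*(-1/3141031) + 30276*(-1/220734) = -2343961/3141031 - 1682/12263 = -34027207885/38518463153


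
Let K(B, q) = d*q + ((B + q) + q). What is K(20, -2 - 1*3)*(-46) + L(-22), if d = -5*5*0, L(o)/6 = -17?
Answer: -562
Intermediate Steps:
L(o) = -102 (L(o) = 6*(-17) = -102)
d = 0 (d = -25*0 = 0)
K(B, q) = B + 2*q (K(B, q) = 0*q + ((B + q) + q) = 0 + (B + 2*q) = B + 2*q)
K(20, -2 - 1*3)*(-46) + L(-22) = (20 + 2*(-2 - 1*3))*(-46) - 102 = (20 + 2*(-2 - 3))*(-46) - 102 = (20 + 2*(-5))*(-46) - 102 = (20 - 10)*(-46) - 102 = 10*(-46) - 102 = -460 - 102 = -562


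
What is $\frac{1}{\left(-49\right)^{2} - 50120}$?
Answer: $- \frac{1}{47719} \approx -2.0956 \cdot 10^{-5}$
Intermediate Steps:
$\frac{1}{\left(-49\right)^{2} - 50120} = \frac{1}{2401 - 50120} = \frac{1}{-47719} = - \frac{1}{47719}$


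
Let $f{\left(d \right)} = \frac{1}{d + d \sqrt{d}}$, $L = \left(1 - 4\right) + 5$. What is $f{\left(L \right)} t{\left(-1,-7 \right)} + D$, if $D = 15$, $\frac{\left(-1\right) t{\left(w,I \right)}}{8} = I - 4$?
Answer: $-29 + 44 \sqrt{2} \approx 33.225$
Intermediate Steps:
$t{\left(w,I \right)} = 32 - 8 I$ ($t{\left(w,I \right)} = - 8 \left(I - 4\right) = - 8 \left(-4 + I\right) = 32 - 8 I$)
$L = 2$ ($L = -3 + 5 = 2$)
$f{\left(d \right)} = \frac{1}{d + d^{\frac{3}{2}}}$
$f{\left(L \right)} t{\left(-1,-7 \right)} + D = \frac{32 - -56}{2 + 2^{\frac{3}{2}}} + 15 = \frac{32 + 56}{2 + 2 \sqrt{2}} + 15 = \frac{1}{2 + 2 \sqrt{2}} \cdot 88 + 15 = \frac{88}{2 + 2 \sqrt{2}} + 15 = 15 + \frac{88}{2 + 2 \sqrt{2}}$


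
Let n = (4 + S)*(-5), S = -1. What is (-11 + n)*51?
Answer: -1326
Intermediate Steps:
n = -15 (n = (4 - 1)*(-5) = 3*(-5) = -15)
(-11 + n)*51 = (-11 - 15)*51 = -26*51 = -1326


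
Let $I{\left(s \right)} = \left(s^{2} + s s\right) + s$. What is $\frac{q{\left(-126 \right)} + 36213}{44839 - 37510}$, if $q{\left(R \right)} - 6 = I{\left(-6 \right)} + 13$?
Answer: $\frac{36298}{7329} \approx 4.9527$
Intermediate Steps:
$I{\left(s \right)} = s + 2 s^{2}$ ($I{\left(s \right)} = \left(s^{2} + s^{2}\right) + s = 2 s^{2} + s = s + 2 s^{2}$)
$q{\left(R \right)} = 85$ ($q{\left(R \right)} = 6 - \left(-13 + 6 \left(1 + 2 \left(-6\right)\right)\right) = 6 - \left(-13 + 6 \left(1 - 12\right)\right) = 6 + \left(\left(-6\right) \left(-11\right) + 13\right) = 6 + \left(66 + 13\right) = 6 + 79 = 85$)
$\frac{q{\left(-126 \right)} + 36213}{44839 - 37510} = \frac{85 + 36213}{44839 - 37510} = \frac{36298}{7329}$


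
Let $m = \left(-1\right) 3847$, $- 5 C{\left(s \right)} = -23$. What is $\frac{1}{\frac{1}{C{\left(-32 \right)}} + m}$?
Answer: $- \frac{23}{88476} \approx -0.00025996$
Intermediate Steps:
$C{\left(s \right)} = \frac{23}{5}$ ($C{\left(s \right)} = \left(- \frac{1}{5}\right) \left(-23\right) = \frac{23}{5}$)
$m = -3847$
$\frac{1}{\frac{1}{C{\left(-32 \right)}} + m} = \frac{1}{\frac{1}{\frac{23}{5}} - 3847} = \frac{1}{\frac{5}{23} - 3847} = \frac{1}{- \frac{88476}{23}} = - \frac{23}{88476}$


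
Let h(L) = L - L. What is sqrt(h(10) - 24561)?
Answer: 3*I*sqrt(2729) ≈ 156.72*I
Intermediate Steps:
h(L) = 0
sqrt(h(10) - 24561) = sqrt(0 - 24561) = sqrt(-24561) = 3*I*sqrt(2729)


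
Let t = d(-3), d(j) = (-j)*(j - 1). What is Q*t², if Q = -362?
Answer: -52128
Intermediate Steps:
d(j) = -j*(-1 + j) (d(j) = (-j)*(-1 + j) = -j*(-1 + j))
t = -12 (t = -3*(1 - 1*(-3)) = -3*(1 + 3) = -3*4 = -12)
Q*t² = -362*(-12)² = -362*144 = -52128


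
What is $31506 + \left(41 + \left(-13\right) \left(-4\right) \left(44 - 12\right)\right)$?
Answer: $33211$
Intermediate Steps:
$31506 + \left(41 + \left(-13\right) \left(-4\right) \left(44 - 12\right)\right) = 31506 + \left(41 + 52 \cdot 32\right) = 31506 + \left(41 + 1664\right) = 31506 + 1705 = 33211$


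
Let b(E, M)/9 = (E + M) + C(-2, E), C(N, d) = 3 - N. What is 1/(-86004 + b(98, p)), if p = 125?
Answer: -1/83952 ≈ -1.1912e-5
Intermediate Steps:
b(E, M) = 45 + 9*E + 9*M (b(E, M) = 9*((E + M) + (3 - 1*(-2))) = 9*((E + M) + (3 + 2)) = 9*((E + M) + 5) = 9*(5 + E + M) = 45 + 9*E + 9*M)
1/(-86004 + b(98, p)) = 1/(-86004 + (45 + 9*98 + 9*125)) = 1/(-86004 + (45 + 882 + 1125)) = 1/(-86004 + 2052) = 1/(-83952) = -1/83952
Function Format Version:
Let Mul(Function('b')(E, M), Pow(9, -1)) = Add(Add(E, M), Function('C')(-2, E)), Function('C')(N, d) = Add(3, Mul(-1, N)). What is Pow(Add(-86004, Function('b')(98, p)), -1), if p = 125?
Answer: Rational(-1, 83952) ≈ -1.1912e-5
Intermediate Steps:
Function('b')(E, M) = Add(45, Mul(9, E), Mul(9, M)) (Function('b')(E, M) = Mul(9, Add(Add(E, M), Add(3, Mul(-1, -2)))) = Mul(9, Add(Add(E, M), Add(3, 2))) = Mul(9, Add(Add(E, M), 5)) = Mul(9, Add(5, E, M)) = Add(45, Mul(9, E), Mul(9, M)))
Pow(Add(-86004, Function('b')(98, p)), -1) = Pow(Add(-86004, Add(45, Mul(9, 98), Mul(9, 125))), -1) = Pow(Add(-86004, Add(45, 882, 1125)), -1) = Pow(Add(-86004, 2052), -1) = Pow(-83952, -1) = Rational(-1, 83952)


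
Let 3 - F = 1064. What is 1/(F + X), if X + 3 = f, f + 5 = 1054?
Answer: -1/15 ≈ -0.066667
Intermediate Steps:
F = -1061 (F = 3 - 1*1064 = 3 - 1064 = -1061)
f = 1049 (f = -5 + 1054 = 1049)
X = 1046 (X = -3 + 1049 = 1046)
1/(F + X) = 1/(-1061 + 1046) = 1/(-15) = -1/15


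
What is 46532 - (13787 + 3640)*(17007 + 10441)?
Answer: -478289764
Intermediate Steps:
46532 - (13787 + 3640)*(17007 + 10441) = 46532 - 17427*27448 = 46532 - 1*478336296 = 46532 - 478336296 = -478289764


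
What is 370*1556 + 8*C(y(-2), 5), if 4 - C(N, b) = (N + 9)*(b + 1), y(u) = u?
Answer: 575416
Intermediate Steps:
C(N, b) = 4 - (1 + b)*(9 + N) (C(N, b) = 4 - (N + 9)*(b + 1) = 4 - (9 + N)*(1 + b) = 4 - (1 + b)*(9 + N))
370*1556 + 8*C(y(-2), 5) = 370*1556 + 8*(-5 - 1*(-2) - 9*5 - 1*(-2)*5) = 575720 + 8*(-5 + 2 - 45 + 10) = 575720 + 8*(-38) = 575720 - 304 = 575416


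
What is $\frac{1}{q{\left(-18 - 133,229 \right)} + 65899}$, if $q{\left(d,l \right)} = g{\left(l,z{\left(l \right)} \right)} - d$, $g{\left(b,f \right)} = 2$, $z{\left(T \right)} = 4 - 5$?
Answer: $\frac{1}{66052} \approx 1.514 \cdot 10^{-5}$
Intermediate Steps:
$z{\left(T \right)} = -1$
$q{\left(d,l \right)} = 2 - d$
$\frac{1}{q{\left(-18 - 133,229 \right)} + 65899} = \frac{1}{\left(2 - \left(-18 - 133\right)\right) + 65899} = \frac{1}{\left(2 - -151\right) + 65899} = \frac{1}{\left(2 + 151\right) + 65899} = \frac{1}{153 + 65899} = \frac{1}{66052}$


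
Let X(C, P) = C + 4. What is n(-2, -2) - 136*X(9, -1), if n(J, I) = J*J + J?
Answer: -1766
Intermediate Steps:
X(C, P) = 4 + C
n(J, I) = J + J**2 (n(J, I) = J**2 + J = J + J**2)
n(-2, -2) - 136*X(9, -1) = -2*(1 - 2) - 136*(4 + 9) = -2*(-1) - 136*13 = 2 - 1768 = -1766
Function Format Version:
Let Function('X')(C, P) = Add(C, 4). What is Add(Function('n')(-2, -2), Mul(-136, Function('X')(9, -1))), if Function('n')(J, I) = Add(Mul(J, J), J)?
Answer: -1766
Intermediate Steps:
Function('X')(C, P) = Add(4, C)
Function('n')(J, I) = Add(J, Pow(J, 2)) (Function('n')(J, I) = Add(Pow(J, 2), J) = Add(J, Pow(J, 2)))
Add(Function('n')(-2, -2), Mul(-136, Function('X')(9, -1))) = Add(Mul(-2, Add(1, -2)), Mul(-136, Add(4, 9))) = Add(Mul(-2, -1), Mul(-136, 13)) = Add(2, -1768) = -1766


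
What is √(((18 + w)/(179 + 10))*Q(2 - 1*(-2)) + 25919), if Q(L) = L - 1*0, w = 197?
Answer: √102890571/63 ≈ 161.01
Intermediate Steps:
Q(L) = L (Q(L) = L + 0 = L)
√(((18 + w)/(179 + 10))*Q(2 - 1*(-2)) + 25919) = √(((18 + 197)/(179 + 10))*(2 - 1*(-2)) + 25919) = √((215/189)*(2 + 2) + 25919) = √((215*(1/189))*4 + 25919) = √((215/189)*4 + 25919) = √(860/189 + 25919) = √(4899551/189) = √102890571/63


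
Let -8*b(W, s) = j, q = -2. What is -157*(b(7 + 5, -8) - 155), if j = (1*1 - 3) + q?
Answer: 48513/2 ≈ 24257.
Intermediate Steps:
j = -4 (j = (1*1 - 3) - 2 = (1 - 3) - 2 = -2 - 2 = -4)
b(W, s) = 1/2 (b(W, s) = -1/8*(-4) = 1/2)
-157*(b(7 + 5, -8) - 155) = -157*(1/2 - 155) = -157*(-309/2) = 48513/2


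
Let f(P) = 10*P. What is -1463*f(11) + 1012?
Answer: -159918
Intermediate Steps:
-1463*f(11) + 1012 = -14630*11 + 1012 = -1463*110 + 1012 = -160930 + 1012 = -159918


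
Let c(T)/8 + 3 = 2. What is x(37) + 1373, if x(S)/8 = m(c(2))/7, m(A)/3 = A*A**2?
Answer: -2677/7 ≈ -382.43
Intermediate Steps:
c(T) = -8 (c(T) = -24 + 8*2 = -24 + 16 = -8)
m(A) = 3*A**3 (m(A) = 3*(A*A**2) = 3*A**3)
x(S) = -12288/7 (x(S) = 8*((3*(-8)**3)/7) = 8*((3*(-512))/7) = 8*((1/7)*(-1536)) = 8*(-1536/7) = -12288/7)
x(37) + 1373 = -12288/7 + 1373 = -2677/7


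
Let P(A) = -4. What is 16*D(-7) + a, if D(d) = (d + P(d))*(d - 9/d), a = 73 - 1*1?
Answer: 7544/7 ≈ 1077.7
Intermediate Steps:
a = 72 (a = 73 - 1 = 72)
D(d) = (-4 + d)*(d - 9/d) (D(d) = (d - 4)*(d - 9/d) = (-4 + d)*(d - 9/d))
16*D(-7) + a = 16*(-9 + (-7)² - 4*(-7) + 36/(-7)) + 72 = 16*(-9 + 49 + 28 + 36*(-⅐)) + 72 = 16*(-9 + 49 + 28 - 36/7) + 72 = 16*(440/7) + 72 = 7040/7 + 72 = 7544/7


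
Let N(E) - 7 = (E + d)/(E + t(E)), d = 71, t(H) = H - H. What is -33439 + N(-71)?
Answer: -33432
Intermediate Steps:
t(H) = 0
N(E) = 7 + (71 + E)/E (N(E) = 7 + (E + 71)/(E + 0) = 7 + (71 + E)/E)
-33439 + N(-71) = -33439 + (8 + 71/(-71)) = -33439 + (8 + 71*(-1/71)) = -33439 + (8 - 1) = -33439 + 7 = -33432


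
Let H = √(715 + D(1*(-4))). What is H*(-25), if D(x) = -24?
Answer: -25*√691 ≈ -657.17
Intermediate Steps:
H = √691 (H = √(715 - 24) = √691 ≈ 26.287)
H*(-25) = √691*(-25) = -25*√691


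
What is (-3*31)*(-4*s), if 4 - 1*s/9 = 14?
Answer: -33480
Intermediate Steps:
s = -90 (s = 36 - 9*14 = 36 - 126 = -90)
(-3*31)*(-4*s) = (-3*31)*(-4*(-90)) = -93*360 = -33480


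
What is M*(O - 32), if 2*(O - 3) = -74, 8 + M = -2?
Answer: 660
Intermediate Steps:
M = -10 (M = -8 - 2 = -10)
O = -34 (O = 3 + (½)*(-74) = 3 - 37 = -34)
M*(O - 32) = -10*(-34 - 32) = -10*(-66) = 660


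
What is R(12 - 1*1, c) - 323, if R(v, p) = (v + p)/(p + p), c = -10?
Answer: -6461/20 ≈ -323.05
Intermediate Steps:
R(v, p) = (p + v)/(2*p) (R(v, p) = (p + v)/((2*p)) = (p + v)*(1/(2*p)) = (p + v)/(2*p))
R(12 - 1*1, c) - 323 = (½)*(-10 + (12 - 1*1))/(-10) - 323 = (½)*(-⅒)*(-10 + (12 - 1)) - 323 = (½)*(-⅒)*(-10 + 11) - 323 = (½)*(-⅒)*1 - 323 = -1/20 - 323 = -6461/20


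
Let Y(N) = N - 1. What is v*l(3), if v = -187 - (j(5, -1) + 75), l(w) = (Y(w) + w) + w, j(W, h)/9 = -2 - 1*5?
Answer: -1592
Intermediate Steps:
j(W, h) = -63 (j(W, h) = 9*(-2 - 1*5) = 9*(-2 - 5) = 9*(-7) = -63)
Y(N) = -1 + N
l(w) = -1 + 3*w (l(w) = ((-1 + w) + w) + w = (-1 + 2*w) + w = -1 + 3*w)
v = -199 (v = -187 - (-63 + 75) = -187 - 1*12 = -187 - 12 = -199)
v*l(3) = -199*(-1 + 3*3) = -199*(-1 + 9) = -199*8 = -1592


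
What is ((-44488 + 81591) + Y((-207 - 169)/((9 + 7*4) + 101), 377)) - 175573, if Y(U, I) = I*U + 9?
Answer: -9624685/69 ≈ -1.3949e+5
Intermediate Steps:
Y(U, I) = 9 + I*U
((-44488 + 81591) + Y((-207 - 169)/((9 + 7*4) + 101), 377)) - 175573 = ((-44488 + 81591) + (9 + 377*((-207 - 169)/((9 + 7*4) + 101)))) - 175573 = (37103 + (9 + 377*(-376/((9 + 28) + 101)))) - 175573 = (37103 + (9 + 377*(-376/(37 + 101)))) - 175573 = (37103 + (9 + 377*(-376/138))) - 175573 = (37103 + (9 + 377*(-376*1/138))) - 175573 = (37103 + (9 + 377*(-188/69))) - 175573 = (37103 + (9 - 70876/69)) - 175573 = (37103 - 70255/69) - 175573 = 2489852/69 - 175573 = -9624685/69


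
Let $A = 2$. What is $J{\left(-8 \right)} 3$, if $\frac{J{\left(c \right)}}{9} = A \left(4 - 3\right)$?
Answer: $54$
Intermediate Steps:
$J{\left(c \right)} = 18$ ($J{\left(c \right)} = 9 \cdot 2 \left(4 - 3\right) = 9 \cdot 2 \cdot 1 = 9 \cdot 2 = 18$)
$J{\left(-8 \right)} 3 = 18 \cdot 3 = 54$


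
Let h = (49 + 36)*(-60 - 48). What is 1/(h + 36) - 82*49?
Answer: -36740593/9144 ≈ -4018.0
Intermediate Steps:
h = -9180 (h = 85*(-108) = -9180)
1/(h + 36) - 82*49 = 1/(-9180 + 36) - 82*49 = 1/(-9144) - 4018 = -1/9144 - 4018 = -36740593/9144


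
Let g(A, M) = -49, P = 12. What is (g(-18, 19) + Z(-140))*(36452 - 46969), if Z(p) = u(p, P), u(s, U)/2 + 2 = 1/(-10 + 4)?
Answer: 1682720/3 ≈ 5.6091e+5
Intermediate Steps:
u(s, U) = -13/3 (u(s, U) = -4 + 2/(-10 + 4) = -4 + 2/(-6) = -4 + 2*(-⅙) = -4 - ⅓ = -13/3)
Z(p) = -13/3
(g(-18, 19) + Z(-140))*(36452 - 46969) = (-49 - 13/3)*(36452 - 46969) = -160/3*(-10517) = 1682720/3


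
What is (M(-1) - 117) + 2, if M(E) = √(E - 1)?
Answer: -115 + I*√2 ≈ -115.0 + 1.4142*I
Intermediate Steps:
M(E) = √(-1 + E)
(M(-1) - 117) + 2 = (√(-1 - 1) - 117) + 2 = (√(-2) - 117) + 2 = (I*√2 - 117) + 2 = (-117 + I*√2) + 2 = -115 + I*√2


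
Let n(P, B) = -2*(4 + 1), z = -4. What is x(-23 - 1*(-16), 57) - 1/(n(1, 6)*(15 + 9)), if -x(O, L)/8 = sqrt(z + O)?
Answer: 1/240 - 8*I*sqrt(11) ≈ 0.0041667 - 26.533*I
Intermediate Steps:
x(O, L) = -8*sqrt(-4 + O)
n(P, B) = -10 (n(P, B) = -2*5 = -10)
x(-23 - 1*(-16), 57) - 1/(n(1, 6)*(15 + 9)) = -8*sqrt(-4 + (-23 - 1*(-16))) - 1/((-10*(15 + 9))) = -8*sqrt(-4 + (-23 + 16)) - 1/((-10*24)) = -8*sqrt(-4 - 7) - 1/(-240) = -8*I*sqrt(11) - 1*(-1/240) = -8*I*sqrt(11) + 1/240 = 1/240 - 8*I*sqrt(11)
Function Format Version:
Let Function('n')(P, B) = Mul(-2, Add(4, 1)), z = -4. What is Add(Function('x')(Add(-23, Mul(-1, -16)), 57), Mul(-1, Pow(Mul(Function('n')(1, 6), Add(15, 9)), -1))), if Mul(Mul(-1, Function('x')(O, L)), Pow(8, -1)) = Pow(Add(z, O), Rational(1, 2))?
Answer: Add(Rational(1, 240), Mul(-8, I, Pow(11, Rational(1, 2)))) ≈ Add(0.0041667, Mul(-26.533, I))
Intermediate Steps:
Function('x')(O, L) = Mul(-8, Pow(Add(-4, O), Rational(1, 2)))
Function('n')(P, B) = -10 (Function('n')(P, B) = Mul(-2, 5) = -10)
Add(Function('x')(Add(-23, Mul(-1, -16)), 57), Mul(-1, Pow(Mul(Function('n')(1, 6), Add(15, 9)), -1))) = Add(Mul(-8, Pow(Add(-4, Add(-23, Mul(-1, -16))), Rational(1, 2))), Mul(-1, Pow(Mul(-10, Add(15, 9)), -1))) = Add(Mul(-8, Pow(Add(-4, Add(-23, 16)), Rational(1, 2))), Mul(-1, Pow(Mul(-10, 24), -1))) = Add(Mul(-8, Pow(Add(-4, -7), Rational(1, 2))), Mul(-1, Pow(-240, -1))) = Add(Mul(-8, Pow(-11, Rational(1, 2))), Mul(-1, Rational(-1, 240))) = Add(Mul(-8, Mul(I, Pow(11, Rational(1, 2)))), Rational(1, 240)) = Add(Mul(-8, I, Pow(11, Rational(1, 2))), Rational(1, 240)) = Add(Rational(1, 240), Mul(-8, I, Pow(11, Rational(1, 2))))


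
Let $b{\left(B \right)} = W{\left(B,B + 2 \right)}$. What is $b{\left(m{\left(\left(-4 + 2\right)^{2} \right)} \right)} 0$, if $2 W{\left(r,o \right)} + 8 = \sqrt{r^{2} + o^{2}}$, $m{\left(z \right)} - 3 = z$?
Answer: $0$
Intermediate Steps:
$m{\left(z \right)} = 3 + z$
$W{\left(r,o \right)} = -4 + \frac{\sqrt{o^{2} + r^{2}}}{2}$ ($W{\left(r,o \right)} = -4 + \frac{\sqrt{r^{2} + o^{2}}}{2} = -4 + \frac{\sqrt{o^{2} + r^{2}}}{2}$)
$b{\left(B \right)} = -4 + \frac{\sqrt{B^{2} + \left(2 + B\right)^{2}}}{2}$ ($b{\left(B \right)} = -4 + \frac{\sqrt{\left(B + 2\right)^{2} + B^{2}}}{2} = -4 + \frac{\sqrt{\left(2 + B\right)^{2} + B^{2}}}{2} = -4 + \frac{\sqrt{B^{2} + \left(2 + B\right)^{2}}}{2}$)
$b{\left(m{\left(\left(-4 + 2\right)^{2} \right)} \right)} 0 = \left(-4 + \frac{\sqrt{\left(3 + \left(-4 + 2\right)^{2}\right)^{2} + \left(2 + \left(3 + \left(-4 + 2\right)^{2}\right)\right)^{2}}}{2}\right) 0 = \left(-4 + \frac{\sqrt{\left(3 + \left(-2\right)^{2}\right)^{2} + \left(2 + \left(3 + \left(-2\right)^{2}\right)\right)^{2}}}{2}\right) 0 = \left(-4 + \frac{\sqrt{\left(3 + 4\right)^{2} + \left(2 + \left(3 + 4\right)\right)^{2}}}{2}\right) 0 = \left(-4 + \frac{\sqrt{7^{2} + \left(2 + 7\right)^{2}}}{2}\right) 0 = \left(-4 + \frac{\sqrt{49 + 9^{2}}}{2}\right) 0 = \left(-4 + \frac{\sqrt{49 + 81}}{2}\right) 0 = \left(-4 + \frac{\sqrt{130}}{2}\right) 0 = 0$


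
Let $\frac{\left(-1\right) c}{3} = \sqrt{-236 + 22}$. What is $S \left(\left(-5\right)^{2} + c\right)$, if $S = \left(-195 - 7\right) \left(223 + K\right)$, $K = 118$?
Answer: $-1722050 + 206646 i \sqrt{214} \approx -1.7221 \cdot 10^{6} + 3.023 \cdot 10^{6} i$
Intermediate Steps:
$c = - 3 i \sqrt{214}$ ($c = - 3 \sqrt{-236 + 22} = - 3 \sqrt{-214} = - 3 i \sqrt{214} \approx - 43.886 i$)
$S = -68882$ ($S = \left(-195 - 7\right) \left(223 + 118\right) = \left(-202\right) 341 = -68882$)
$S \left(\left(-5\right)^{2} + c\right) = - 68882 \left(\left(-5\right)^{2} - 3 i \sqrt{214}\right) = - 68882 \left(25 - 3 i \sqrt{214}\right) = -1722050 + 206646 i \sqrt{214}$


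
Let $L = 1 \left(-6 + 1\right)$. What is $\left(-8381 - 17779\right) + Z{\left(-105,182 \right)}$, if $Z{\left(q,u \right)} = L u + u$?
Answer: $-26888$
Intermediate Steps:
$L = -5$ ($L = 1 \left(-5\right) = -5$)
$Z{\left(q,u \right)} = - 4 u$ ($Z{\left(q,u \right)} = - 5 u + u = - 4 u$)
$\left(-8381 - 17779\right) + Z{\left(-105,182 \right)} = \left(-8381 - 17779\right) - 728 = -26160 - 728 = -26888$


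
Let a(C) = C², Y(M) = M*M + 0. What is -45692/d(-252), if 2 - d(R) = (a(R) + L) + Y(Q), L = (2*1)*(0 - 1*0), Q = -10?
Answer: 22846/31801 ≈ 0.71840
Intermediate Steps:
Y(M) = M² (Y(M) = M² + 0 = M²)
L = 0 (L = 2*(0 + 0) = 2*0 = 0)
d(R) = -98 - R² (d(R) = 2 - ((R² + 0) + (-10)²) = 2 - (R² + 100) = 2 - (100 + R²) = 2 + (-100 - R²) = -98 - R²)
-45692/d(-252) = -45692/(-98 - 1*(-252)²) = -45692/(-98 - 1*63504) = -45692/(-98 - 63504) = -45692/(-63602) = -45692*(-1/63602) = 22846/31801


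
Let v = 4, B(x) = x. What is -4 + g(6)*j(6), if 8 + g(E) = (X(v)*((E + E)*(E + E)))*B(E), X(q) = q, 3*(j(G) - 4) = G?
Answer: 20684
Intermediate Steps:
j(G) = 4 + G/3
g(E) = -8 + 16*E³ (g(E) = -8 + (4*((E + E)*(E + E)))*E = -8 + (4*((2*E)*(2*E)))*E = -8 + (4*(4*E²))*E = -8 + (16*E²)*E = -8 + 16*E³)
-4 + g(6)*j(6) = -4 + (-8 + 16*6³)*(4 + (⅓)*6) = -4 + (-8 + 16*216)*(4 + 2) = -4 + (-8 + 3456)*6 = -4 + 3448*6 = -4 + 20688 = 20684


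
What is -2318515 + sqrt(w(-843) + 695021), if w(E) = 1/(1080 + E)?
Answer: -2318515 + sqrt(39038634786)/237 ≈ -2.3177e+6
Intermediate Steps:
-2318515 + sqrt(w(-843) + 695021) = -2318515 + sqrt(1/(1080 - 843) + 695021) = -2318515 + sqrt(1/237 + 695021) = -2318515 + sqrt(164719978/237) = -2318515 + sqrt(39038634786)/237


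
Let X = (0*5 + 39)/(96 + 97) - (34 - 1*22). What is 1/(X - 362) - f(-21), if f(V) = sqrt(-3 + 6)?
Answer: -193/72143 - sqrt(3) ≈ -1.7347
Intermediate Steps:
X = -2277/193 (X = (0 + 39)/193 - (34 - 22) = 39*(1/193) - 1*12 = 39/193 - 12 = -2277/193 ≈ -11.798)
f(V) = sqrt(3)
1/(X - 362) - f(-21) = 1/(-2277/193 - 362) - sqrt(3) = 1/(-72143/193) - sqrt(3) = -193/72143 - sqrt(3)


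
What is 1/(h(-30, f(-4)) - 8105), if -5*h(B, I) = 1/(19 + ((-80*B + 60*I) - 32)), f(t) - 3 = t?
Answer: -11635/94301676 ≈ -0.00012338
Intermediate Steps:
f(t) = 3 + t
h(B, I) = -1/(5*(-13 - 80*B + 60*I)) (h(B, I) = -1/(5*(19 + ((-80*B + 60*I) - 32))) = -1/(5*(19 + (-32 - 80*B + 60*I))) = -1/(5*(-13 - 80*B + 60*I)))
1/(h(-30, f(-4)) - 8105) = 1/(1/(5*(13 - 60*(3 - 4) + 80*(-30))) - 8105) = 1/(1/(5*(13 - 60*(-1) - 2400)) - 8105) = 1/(1/(5*(13 + 60 - 2400)) - 8105) = 1/((⅕)/(-2327) - 8105) = 1/((⅕)*(-1/2327) - 8105) = 1/(-1/11635 - 8105) = 1/(-94301676/11635) = -11635/94301676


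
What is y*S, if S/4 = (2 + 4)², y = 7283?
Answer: 1048752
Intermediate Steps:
S = 144 (S = 4*(2 + 4)² = 4*6² = 4*36 = 144)
y*S = 7283*144 = 1048752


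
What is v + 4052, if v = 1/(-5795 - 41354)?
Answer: 191047747/47149 ≈ 4052.0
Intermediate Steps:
v = -1/47149 (v = 1/(-47149) = -1/47149 ≈ -2.1209e-5)
v + 4052 = -1/47149 + 4052 = 191047747/47149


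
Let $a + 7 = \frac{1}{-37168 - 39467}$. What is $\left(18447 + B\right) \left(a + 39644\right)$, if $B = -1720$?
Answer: $\frac{50809625650138}{76635} \approx 6.6301 \cdot 10^{8}$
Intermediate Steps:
$a = - \frac{536446}{76635}$ ($a = -7 + \frac{1}{-37168 - 39467} = -7 + \frac{1}{-76635} = -7 - \frac{1}{76635} = - \frac{536446}{76635} \approx -7.0$)
$\left(18447 + B\right) \left(a + 39644\right) = \left(18447 - 1720\right) \left(- \frac{536446}{76635} + 39644\right) = 16727 \cdot \frac{3037581494}{76635} = \frac{50809625650138}{76635}$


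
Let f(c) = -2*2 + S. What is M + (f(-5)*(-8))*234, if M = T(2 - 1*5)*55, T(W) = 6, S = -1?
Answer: 9690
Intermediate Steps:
f(c) = -5 (f(c) = -2*2 - 1 = -4 - 1 = -5)
M = 330 (M = 6*55 = 330)
M + (f(-5)*(-8))*234 = 330 - 5*(-8)*234 = 330 + 40*234 = 330 + 9360 = 9690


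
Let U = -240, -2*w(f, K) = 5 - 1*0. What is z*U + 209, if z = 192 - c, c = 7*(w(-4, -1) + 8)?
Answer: -36631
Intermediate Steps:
w(f, K) = -5/2 (w(f, K) = -(5 - 1*0)/2 = -(5 + 0)/2 = -½*5 = -5/2)
c = 77/2 (c = 7*(-5/2 + 8) = 7*(11/2) = 77/2 ≈ 38.500)
z = 307/2 (z = 192 - 1*77/2 = 192 - 77/2 = 307/2 ≈ 153.50)
z*U + 209 = (307/2)*(-240) + 209 = -36840 + 209 = -36631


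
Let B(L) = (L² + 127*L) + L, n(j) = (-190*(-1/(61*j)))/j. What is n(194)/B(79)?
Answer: 95/18771575994 ≈ 5.0608e-9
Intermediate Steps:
n(j) = 190/(61*j²) (n(j) = (-(-190)/(61*j))/j = (190/(61*j))/j = 190/(61*j²))
B(L) = L² + 128*L
n(194)/B(79) = ((190/61)/194²)/((79*(128 + 79))) = ((190/61)*(1/37636))/((79*207)) = (95/1147898)/16353 = (95/1147898)*(1/16353) = 95/18771575994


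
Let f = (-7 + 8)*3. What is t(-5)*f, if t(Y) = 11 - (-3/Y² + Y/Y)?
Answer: 759/25 ≈ 30.360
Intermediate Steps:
t(Y) = 10 + 3/Y² (t(Y) = 11 - (-3/Y² + 1) = 11 - (1 - 3/Y²) = 11 + (-1 + 3/Y²) = 10 + 3/Y²)
f = 3 (f = 1*3 = 3)
t(-5)*f = (10 + 3/(-5)²)*3 = (10 + 3*(1/25))*3 = (10 + 3/25)*3 = (253/25)*3 = 759/25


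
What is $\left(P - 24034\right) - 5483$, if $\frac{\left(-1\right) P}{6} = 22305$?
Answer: $-163347$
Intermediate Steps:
$P = -133830$ ($P = \left(-6\right) 22305 = -133830$)
$\left(P - 24034\right) - 5483 = \left(-133830 - 24034\right) - 5483 = -157864 - 5483 = -163347$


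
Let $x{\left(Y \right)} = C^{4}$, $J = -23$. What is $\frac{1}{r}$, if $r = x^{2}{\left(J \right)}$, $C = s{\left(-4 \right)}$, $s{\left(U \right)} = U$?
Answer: $\frac{1}{65536} \approx 1.5259 \cdot 10^{-5}$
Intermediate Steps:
$C = -4$
$x{\left(Y \right)} = 256$ ($x{\left(Y \right)} = \left(-4\right)^{4} = 256$)
$r = 65536$ ($r = 256^{2} = 65536$)
$\frac{1}{r} = \frac{1}{65536}$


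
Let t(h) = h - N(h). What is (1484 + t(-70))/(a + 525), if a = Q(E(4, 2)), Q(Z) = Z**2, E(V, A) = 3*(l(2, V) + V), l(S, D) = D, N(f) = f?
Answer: 1484/1101 ≈ 1.3479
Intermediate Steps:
E(V, A) = 6*V (E(V, A) = 3*(V + V) = 3*(2*V) = 6*V)
a = 576 (a = (6*4)**2 = 24**2 = 576)
t(h) = 0 (t(h) = h - h = 0)
(1484 + t(-70))/(a + 525) = (1484 + 0)/(576 + 525) = 1484/1101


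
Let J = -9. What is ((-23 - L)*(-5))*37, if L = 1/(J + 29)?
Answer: 17057/4 ≈ 4264.3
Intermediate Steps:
L = 1/20 (L = 1/(-9 + 29) = 1/20 ≈ 0.050000)
((-23 - L)*(-5))*37 = ((-23 - 1*1/20)*(-5))*37 = ((-23 - 1/20)*(-5))*37 = -461/20*(-5)*37 = (461/4)*37 = 17057/4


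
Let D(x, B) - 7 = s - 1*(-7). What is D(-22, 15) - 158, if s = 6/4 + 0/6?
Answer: -285/2 ≈ -142.50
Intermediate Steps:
s = 3/2 (s = 6*(1/4) + 0*(1/6) = 3/2 + 0 = 3/2 ≈ 1.5000)
D(x, B) = 31/2 (D(x, B) = 7 + (3/2 - 1*(-7)) = 7 + (3/2 + 7) = 7 + 17/2 = 31/2)
D(-22, 15) - 158 = 31/2 - 158 = -285/2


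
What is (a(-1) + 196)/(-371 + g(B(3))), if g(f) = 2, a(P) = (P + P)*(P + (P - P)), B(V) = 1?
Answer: -22/41 ≈ -0.53658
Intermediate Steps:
a(P) = 2*P**2 (a(P) = (2*P)*(P + 0) = (2*P)*P = 2*P**2)
(a(-1) + 196)/(-371 + g(B(3))) = (2*(-1)**2 + 196)/(-371 + 2) = (2*1 + 196)/(-369) = (2 + 196)*(-1/369) = 198*(-1/369) = -22/41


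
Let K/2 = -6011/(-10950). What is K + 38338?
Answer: 209906561/5475 ≈ 38339.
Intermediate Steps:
K = 6011/5475 (K = 2*(-6011/(-10950)) = 2*(-6011*(-1/10950)) = 2*(6011/10950) = 6011/5475 ≈ 1.0979)
K + 38338 = 6011/5475 + 38338 = 209906561/5475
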